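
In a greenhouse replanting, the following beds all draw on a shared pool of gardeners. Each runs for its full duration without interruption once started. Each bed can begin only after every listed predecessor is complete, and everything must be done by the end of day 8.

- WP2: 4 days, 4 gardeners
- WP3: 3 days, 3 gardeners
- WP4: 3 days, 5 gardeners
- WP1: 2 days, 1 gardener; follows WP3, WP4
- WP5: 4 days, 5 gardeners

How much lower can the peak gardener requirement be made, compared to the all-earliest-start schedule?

Early-start peak: d1:17  d2:17  d3:17  d4:10  d5:1  d6:0  d7:0  d8:0 ⇒ 17.
Leveled (WP2@1, WP3@4, WP4@1, WP1@7, WP5@5): d1:9  d2:9  d3:9  d4:7  d5:8  d6:8  d7:6  d8:6 ⇒ 9.
Reduction 17 − 9 = 8.

8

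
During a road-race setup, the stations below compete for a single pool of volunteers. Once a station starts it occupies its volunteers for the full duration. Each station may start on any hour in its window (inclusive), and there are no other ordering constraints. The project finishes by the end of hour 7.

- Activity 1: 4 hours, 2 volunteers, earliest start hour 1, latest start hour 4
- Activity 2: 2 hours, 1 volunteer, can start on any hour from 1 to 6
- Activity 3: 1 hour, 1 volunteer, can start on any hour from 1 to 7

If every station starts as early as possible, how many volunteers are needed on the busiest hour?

Early-start schedule: Activity 1@1, Activity 2@1, Activity 3@1.
Load per hour: hour 1: 4, hour 2: 3, hour 3: 2, hour 4: 2, hour 5: 0, hour 6: 0, hour 7: 0.
Peak is 4.

4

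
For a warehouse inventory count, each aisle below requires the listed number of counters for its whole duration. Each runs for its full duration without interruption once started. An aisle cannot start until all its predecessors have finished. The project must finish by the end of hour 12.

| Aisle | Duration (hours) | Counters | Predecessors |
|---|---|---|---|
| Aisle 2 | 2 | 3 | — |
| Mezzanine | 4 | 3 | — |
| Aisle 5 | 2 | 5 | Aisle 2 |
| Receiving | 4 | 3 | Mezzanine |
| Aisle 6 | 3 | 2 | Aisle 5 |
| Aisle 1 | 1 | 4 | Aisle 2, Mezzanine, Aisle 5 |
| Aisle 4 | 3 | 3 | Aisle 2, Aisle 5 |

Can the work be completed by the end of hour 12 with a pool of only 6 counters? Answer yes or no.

yes

Schedule Aisle 2@1, Mezzanine@1, Aisle 5@5, Receiving@7, Aisle 6@10, Aisle 1@11, Aisle 4@7: h1:6  h2:6  h3:3  h4:3  h5:5  h6:5  h7:6  h8:6  h9:6  h10:5  h11:6  h12:2 — peak 6 ≤ 6.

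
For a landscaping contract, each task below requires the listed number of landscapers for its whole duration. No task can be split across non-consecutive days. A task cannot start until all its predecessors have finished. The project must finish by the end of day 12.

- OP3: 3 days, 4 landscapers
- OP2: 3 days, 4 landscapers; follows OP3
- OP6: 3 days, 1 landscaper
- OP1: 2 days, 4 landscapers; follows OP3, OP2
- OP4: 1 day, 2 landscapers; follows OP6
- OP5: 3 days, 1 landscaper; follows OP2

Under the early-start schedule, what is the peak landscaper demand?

6

Early-start schedule: OP3@1, OP2@4, OP6@1, OP1@7, OP4@4, OP5@7.
Load per day: day 1: 5, day 2: 5, day 3: 5, day 4: 6, day 5: 4, day 6: 4, day 7: 5, day 8: 5, day 9: 1, day 10: 0, day 11: 0, day 12: 0.
Peak is 6.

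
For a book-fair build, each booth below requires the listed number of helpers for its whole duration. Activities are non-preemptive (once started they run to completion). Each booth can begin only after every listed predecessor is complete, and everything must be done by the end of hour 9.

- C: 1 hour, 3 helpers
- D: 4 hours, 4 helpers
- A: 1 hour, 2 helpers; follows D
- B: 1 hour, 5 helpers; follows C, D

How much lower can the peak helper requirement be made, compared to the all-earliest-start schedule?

Early-start peak: h1:7  h2:4  h3:4  h4:4  h5:7  h6:0  h7:0  h8:0  h9:0 ⇒ 7.
Leveled (C@1, D@2, A@6, B@7): h1:3  h2:4  h3:4  h4:4  h5:4  h6:2  h7:5  h8:0  h9:0 ⇒ 5.
Reduction 7 − 5 = 2.

2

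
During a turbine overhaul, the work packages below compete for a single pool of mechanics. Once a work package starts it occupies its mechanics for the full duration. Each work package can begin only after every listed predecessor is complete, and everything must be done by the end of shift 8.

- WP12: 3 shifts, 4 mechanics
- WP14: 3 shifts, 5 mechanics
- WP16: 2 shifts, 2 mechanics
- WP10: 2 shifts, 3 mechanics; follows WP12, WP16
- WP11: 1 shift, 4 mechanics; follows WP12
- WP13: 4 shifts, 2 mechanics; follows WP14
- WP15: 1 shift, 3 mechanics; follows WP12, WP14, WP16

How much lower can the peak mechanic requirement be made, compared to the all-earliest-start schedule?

Early-start peak: s1:11  s2:11  s3:9  s4:12  s5:5  s6:2  s7:2  s8:0 ⇒ 12.
Leveled (WP12@4, WP14@1, WP16@1, WP10@7, WP11@8, WP13@4, WP15@7): s1:7  s2:7  s3:5  s4:6  s5:6  s6:6  s7:8  s8:7 ⇒ 8.
Reduction 12 − 8 = 4.

4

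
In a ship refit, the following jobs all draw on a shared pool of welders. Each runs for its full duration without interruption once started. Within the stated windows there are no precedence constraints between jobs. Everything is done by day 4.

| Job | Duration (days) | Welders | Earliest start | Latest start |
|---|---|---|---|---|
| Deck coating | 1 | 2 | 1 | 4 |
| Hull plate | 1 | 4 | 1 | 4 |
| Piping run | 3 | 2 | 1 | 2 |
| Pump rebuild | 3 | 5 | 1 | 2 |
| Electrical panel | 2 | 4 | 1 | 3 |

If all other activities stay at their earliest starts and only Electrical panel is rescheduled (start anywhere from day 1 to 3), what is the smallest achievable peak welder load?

Electrical panel@1: d1:17  d2:11  d3:7  d4:0 → peak 17
Electrical panel@2: d1:13  d2:11  d3:11  d4:0 → peak 13
Electrical panel@3: d1:13  d2:7  d3:11  d4:4 → peak 13
Best is Electrical panel@2, peak 13.

13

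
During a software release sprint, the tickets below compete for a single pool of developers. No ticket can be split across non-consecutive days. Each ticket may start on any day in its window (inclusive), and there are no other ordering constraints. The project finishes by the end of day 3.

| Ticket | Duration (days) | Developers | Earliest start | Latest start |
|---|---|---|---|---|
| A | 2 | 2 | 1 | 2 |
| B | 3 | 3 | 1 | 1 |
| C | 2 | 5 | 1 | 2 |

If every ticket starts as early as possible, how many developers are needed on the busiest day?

10

Early-start schedule: A@1, B@1, C@1.
Load per day: day 1: 10, day 2: 10, day 3: 3.
Peak is 10.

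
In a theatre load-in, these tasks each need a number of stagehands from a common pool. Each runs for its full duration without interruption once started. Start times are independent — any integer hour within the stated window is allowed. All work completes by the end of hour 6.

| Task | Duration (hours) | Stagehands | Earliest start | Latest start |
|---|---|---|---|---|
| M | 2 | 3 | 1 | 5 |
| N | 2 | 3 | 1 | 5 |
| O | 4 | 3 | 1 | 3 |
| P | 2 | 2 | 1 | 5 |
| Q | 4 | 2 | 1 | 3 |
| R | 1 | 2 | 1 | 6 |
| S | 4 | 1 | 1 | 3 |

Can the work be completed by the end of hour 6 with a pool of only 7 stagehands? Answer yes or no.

The minimum achievable peak is 8; 7 < 8, so no feasible schedule stays within the cap.

no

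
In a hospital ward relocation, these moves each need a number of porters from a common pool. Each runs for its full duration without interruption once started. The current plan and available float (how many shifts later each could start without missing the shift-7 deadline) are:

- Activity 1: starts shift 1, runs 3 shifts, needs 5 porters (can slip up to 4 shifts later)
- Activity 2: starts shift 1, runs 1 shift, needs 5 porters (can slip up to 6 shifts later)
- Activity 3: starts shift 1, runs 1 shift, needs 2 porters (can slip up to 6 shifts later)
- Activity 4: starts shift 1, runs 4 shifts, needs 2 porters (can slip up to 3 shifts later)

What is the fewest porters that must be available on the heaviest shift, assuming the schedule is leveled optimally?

7

Early-start (Activity 1@1, Activity 2@1, Activity 3@1, Activity 4@1) gives peak 14: s1:14  s2:7  s3:7  s4:2  s5:0  s6:0  s7:0.
Shift Activity 2→4, Activity 4→2.
Schedule Activity 1@1, Activity 2@4, Activity 3@1, Activity 4@2: s1:7  s2:7  s3:7  s4:7  s5:2  s6:0  s7:0 — peak 7.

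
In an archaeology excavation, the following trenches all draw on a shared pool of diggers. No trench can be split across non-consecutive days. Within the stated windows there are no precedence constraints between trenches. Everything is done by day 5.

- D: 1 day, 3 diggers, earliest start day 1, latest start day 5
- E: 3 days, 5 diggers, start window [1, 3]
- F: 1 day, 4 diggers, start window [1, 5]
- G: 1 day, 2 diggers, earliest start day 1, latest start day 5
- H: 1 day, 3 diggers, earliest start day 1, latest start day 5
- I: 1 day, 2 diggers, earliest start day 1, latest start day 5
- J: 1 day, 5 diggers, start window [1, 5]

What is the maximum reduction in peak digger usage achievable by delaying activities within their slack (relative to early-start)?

Early-start peak: d1:24  d2:5  d3:5  d4:0  d5:0 ⇒ 24.
Leveled (D@1, E@1, F@4, G@2, H@3, I@4, J@5): d1:8  d2:7  d3:8  d4:6  d5:5 ⇒ 8.
Reduction 24 − 8 = 16.

16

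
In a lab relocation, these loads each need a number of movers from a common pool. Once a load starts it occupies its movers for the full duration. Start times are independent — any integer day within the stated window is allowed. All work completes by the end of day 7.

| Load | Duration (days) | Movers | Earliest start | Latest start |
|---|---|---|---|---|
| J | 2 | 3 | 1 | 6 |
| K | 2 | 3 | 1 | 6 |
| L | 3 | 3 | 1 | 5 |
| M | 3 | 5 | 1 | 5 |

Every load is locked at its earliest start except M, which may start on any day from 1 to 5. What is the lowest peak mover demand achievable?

M@1: d1:14  d2:14  d3:8  d4:0  d5:0  d6:0  d7:0 → peak 14
M@2: d1:9  d2:14  d3:8  d4:5  d5:0  d6:0  d7:0 → peak 14
M@3: d1:9  d2:9  d3:8  d4:5  d5:5  d6:0  d7:0 → peak 9
M@4: d1:9  d2:9  d3:3  d4:5  d5:5  d6:5  d7:0 → peak 9
M@5: d1:9  d2:9  d3:3  d4:0  d5:5  d6:5  d7:5 → peak 9
Best is M@3, peak 9.

9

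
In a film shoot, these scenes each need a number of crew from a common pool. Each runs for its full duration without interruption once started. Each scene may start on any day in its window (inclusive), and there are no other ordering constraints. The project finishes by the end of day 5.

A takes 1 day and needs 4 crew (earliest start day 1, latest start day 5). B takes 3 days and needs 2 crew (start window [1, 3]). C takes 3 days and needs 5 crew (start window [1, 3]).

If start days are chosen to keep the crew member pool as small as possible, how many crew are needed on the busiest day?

7

Early-start (A@1, B@1, C@1) gives peak 11: d1:11  d2:7  d3:7  d4:0  d5:0.
Shift C→2.
Schedule A@1, B@1, C@2: d1:6  d2:7  d3:7  d4:5  d5:0 — peak 7.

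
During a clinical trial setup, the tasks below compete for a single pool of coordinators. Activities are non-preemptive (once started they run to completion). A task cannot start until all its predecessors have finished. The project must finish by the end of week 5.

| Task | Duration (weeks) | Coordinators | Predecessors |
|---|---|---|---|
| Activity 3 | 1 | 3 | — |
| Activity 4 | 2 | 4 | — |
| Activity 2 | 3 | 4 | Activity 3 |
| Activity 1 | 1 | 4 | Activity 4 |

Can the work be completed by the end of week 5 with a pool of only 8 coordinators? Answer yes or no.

Schedule Activity 3@1, Activity 4@1, Activity 2@2, Activity 1@3: w1:7  w2:8  w3:8  w4:4  w5:0 — peak 8 ≤ 8.

yes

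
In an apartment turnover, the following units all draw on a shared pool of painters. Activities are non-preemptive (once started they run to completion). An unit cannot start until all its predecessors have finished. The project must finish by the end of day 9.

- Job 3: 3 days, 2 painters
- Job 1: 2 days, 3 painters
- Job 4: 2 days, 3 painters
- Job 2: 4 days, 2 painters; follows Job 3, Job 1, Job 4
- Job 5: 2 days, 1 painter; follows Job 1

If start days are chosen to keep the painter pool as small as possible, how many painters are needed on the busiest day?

Early-start (Job 3@1, Job 1@1, Job 4@1, Job 2@4, Job 5@3) gives peak 8: d1:8  d2:8  d3:3  d4:3  d5:2  d6:2  d7:2  d8:0  d9:0.
Shift Job 4→3, Job 2→5, Job 5→4.
Schedule Job 3@1, Job 1@1, Job 4@3, Job 2@5, Job 5@4: d1:5  d2:5  d3:5  d4:4  d5:3  d6:2  d7:2  d8:2  d9:0 — peak 5.

5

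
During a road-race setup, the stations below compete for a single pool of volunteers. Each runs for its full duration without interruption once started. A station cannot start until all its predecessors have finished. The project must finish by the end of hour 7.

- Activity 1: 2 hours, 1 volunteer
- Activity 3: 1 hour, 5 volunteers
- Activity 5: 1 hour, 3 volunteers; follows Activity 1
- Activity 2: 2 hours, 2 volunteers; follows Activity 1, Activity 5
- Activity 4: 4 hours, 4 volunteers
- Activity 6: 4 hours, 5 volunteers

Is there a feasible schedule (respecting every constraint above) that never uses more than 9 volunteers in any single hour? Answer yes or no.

yes

Schedule Activity 1@1, Activity 3@1, Activity 5@3, Activity 2@6, Activity 4@2, Activity 6@4: h1:6  h2:5  h3:7  h4:9  h5:9  h6:7  h7:7 — peak 9 ≤ 9.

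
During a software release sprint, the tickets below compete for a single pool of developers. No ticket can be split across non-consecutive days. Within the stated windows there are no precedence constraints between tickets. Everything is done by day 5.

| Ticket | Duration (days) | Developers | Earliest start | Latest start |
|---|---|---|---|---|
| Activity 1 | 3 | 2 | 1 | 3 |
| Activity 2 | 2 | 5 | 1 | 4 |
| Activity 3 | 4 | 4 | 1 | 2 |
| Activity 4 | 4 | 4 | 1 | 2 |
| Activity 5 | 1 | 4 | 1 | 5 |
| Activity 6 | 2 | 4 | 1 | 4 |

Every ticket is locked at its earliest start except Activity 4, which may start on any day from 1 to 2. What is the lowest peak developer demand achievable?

19

Activity 4@1: d1:23  d2:19  d3:10  d4:8  d5:0 → peak 23
Activity 4@2: d1:19  d2:19  d3:10  d4:8  d5:4 → peak 19
Best is Activity 4@2, peak 19.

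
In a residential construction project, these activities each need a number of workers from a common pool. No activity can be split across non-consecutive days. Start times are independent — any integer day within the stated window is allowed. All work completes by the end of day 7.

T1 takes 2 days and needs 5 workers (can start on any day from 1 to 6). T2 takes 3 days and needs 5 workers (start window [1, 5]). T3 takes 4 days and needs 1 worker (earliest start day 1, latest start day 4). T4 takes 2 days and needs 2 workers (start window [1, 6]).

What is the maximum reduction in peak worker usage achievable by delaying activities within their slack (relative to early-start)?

Early-start peak: d1:13  d2:13  d3:6  d4:1  d5:0  d6:0  d7:0 ⇒ 13.
Leveled (T1@1, T2@3, T3@1, T4@6): d1:6  d2:6  d3:6  d4:6  d5:5  d6:2  d7:2 ⇒ 6.
Reduction 13 − 6 = 7.

7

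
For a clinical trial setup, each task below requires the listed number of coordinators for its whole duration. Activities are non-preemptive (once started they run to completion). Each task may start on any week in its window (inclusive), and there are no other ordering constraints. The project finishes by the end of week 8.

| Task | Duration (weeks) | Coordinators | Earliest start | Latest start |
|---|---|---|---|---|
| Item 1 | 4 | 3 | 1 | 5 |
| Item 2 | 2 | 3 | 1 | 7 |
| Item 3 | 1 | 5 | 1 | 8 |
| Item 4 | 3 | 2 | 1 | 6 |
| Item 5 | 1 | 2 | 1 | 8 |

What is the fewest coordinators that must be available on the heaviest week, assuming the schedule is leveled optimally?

Early-start (Item 1@1, Item 2@1, Item 3@1, Item 4@1, Item 5@1) gives peak 15: w1:15  w2:8  w3:5  w4:3  w5:0  w6:0  w7:0  w8:0.
Shift Item 2→5, Item 3→7, Item 5→4.
Schedule Item 1@1, Item 2@5, Item 3@7, Item 4@1, Item 5@4: w1:5  w2:5  w3:5  w4:5  w5:3  w6:3  w7:5  w8:0 — peak 5.

5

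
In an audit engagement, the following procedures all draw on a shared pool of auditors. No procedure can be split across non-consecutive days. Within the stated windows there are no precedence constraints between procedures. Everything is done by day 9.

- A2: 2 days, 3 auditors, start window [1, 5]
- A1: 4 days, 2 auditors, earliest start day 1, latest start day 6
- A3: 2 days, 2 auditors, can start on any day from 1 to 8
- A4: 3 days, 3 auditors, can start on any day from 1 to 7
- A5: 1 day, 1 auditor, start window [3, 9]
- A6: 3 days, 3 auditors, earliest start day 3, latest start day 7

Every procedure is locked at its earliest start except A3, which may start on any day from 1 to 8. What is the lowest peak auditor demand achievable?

9

A3@1: d1:10  d2:10  d3:9  d4:5  d5:3  d6:0  d7:0  d8:0  d9:0 → peak 10
A3@2: d1:8  d2:10  d3:11  d4:5  d5:3  d6:0  d7:0  d8:0  d9:0 → peak 11
A3@3: d1:8  d2:8  d3:11  d4:7  d5:3  d6:0  d7:0  d8:0  d9:0 → peak 11
A3@4: d1:8  d2:8  d3:9  d4:7  d5:5  d6:0  d7:0  d8:0  d9:0 → peak 9
A3@5: d1:8  d2:8  d3:9  d4:5  d5:5  d6:2  d7:0  d8:0  d9:0 → peak 9
A3@6: d1:8  d2:8  d3:9  d4:5  d5:3  d6:2  d7:2  d8:0  d9:0 → peak 9
A3@7: d1:8  d2:8  d3:9  d4:5  d5:3  d6:0  d7:2  d8:2  d9:0 → peak 9
A3@8: d1:8  d2:8  d3:9  d4:5  d5:3  d6:0  d7:0  d8:2  d9:2 → peak 9
Best is A3@4, peak 9.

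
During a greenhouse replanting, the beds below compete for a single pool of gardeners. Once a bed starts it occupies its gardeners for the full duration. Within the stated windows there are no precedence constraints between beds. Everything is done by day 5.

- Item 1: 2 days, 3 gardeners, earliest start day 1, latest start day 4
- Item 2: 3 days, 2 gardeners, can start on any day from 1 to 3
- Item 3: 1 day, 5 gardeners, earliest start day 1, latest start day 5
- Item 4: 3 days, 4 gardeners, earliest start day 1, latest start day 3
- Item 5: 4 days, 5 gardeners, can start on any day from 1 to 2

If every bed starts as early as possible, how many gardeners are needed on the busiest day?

Early-start schedule: Item 1@1, Item 2@1, Item 3@1, Item 4@1, Item 5@1.
Load per day: day 1: 19, day 2: 14, day 3: 11, day 4: 5, day 5: 0.
Peak is 19.

19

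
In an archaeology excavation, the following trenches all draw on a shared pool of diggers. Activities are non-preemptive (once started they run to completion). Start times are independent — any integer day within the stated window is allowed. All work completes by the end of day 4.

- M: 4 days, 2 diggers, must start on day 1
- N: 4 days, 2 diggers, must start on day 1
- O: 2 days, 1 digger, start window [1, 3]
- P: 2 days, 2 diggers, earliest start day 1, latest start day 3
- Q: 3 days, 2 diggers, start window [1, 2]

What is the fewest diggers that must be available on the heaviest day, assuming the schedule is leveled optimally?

Early-start (M@1, N@1, O@1, P@1, Q@1) gives peak 9: d1:9  d2:9  d3:6  d4:4.
Shift P→3.
Schedule M@1, N@1, O@1, P@3, Q@1: d1:7  d2:7  d3:8  d4:6 — peak 8.
No arrangement of the 18 feasible schedules does better.

8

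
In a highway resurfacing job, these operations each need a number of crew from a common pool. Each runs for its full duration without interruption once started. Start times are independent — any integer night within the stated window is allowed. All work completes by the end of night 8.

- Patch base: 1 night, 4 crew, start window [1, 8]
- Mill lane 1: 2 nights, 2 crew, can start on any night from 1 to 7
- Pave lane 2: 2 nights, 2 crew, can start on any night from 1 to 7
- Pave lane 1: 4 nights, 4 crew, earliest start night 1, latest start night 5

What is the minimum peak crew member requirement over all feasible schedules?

Early-start (Patch base@1, Mill lane 1@1, Pave lane 2@1, Pave lane 1@1) gives peak 12: n1:12  n2:8  n3:4  n4:4  n5:0  n6:0  n7:0  n8:0.
Shift Mill lane 1→2, Pave lane 2→2, Pave lane 1→4.
Schedule Patch base@1, Mill lane 1@2, Pave lane 2@2, Pave lane 1@4: n1:4  n2:4  n3:4  n4:4  n5:4  n6:4  n7:4  n8:0 — peak 4.
Total crew member-nights = 28 over 8 nights ⇒ peak ≥ ⌈28/8⌉ = 4, so 4 is optimal.

4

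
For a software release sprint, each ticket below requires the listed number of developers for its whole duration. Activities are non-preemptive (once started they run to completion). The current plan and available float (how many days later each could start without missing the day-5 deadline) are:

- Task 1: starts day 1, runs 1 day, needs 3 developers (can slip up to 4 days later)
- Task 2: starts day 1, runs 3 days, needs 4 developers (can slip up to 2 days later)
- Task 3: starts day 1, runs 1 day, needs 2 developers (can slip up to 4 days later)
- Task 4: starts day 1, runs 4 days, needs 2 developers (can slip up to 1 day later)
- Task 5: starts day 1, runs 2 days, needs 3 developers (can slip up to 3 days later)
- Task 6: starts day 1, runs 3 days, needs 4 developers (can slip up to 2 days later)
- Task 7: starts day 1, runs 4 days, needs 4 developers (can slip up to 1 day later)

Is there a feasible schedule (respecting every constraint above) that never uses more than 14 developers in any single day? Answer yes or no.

Schedule Task 1@1, Task 2@1, Task 3@1, Task 4@1, Task 5@1, Task 6@3, Task 7@2: d1:14  d2:13  d3:14  d4:10  d5:8 — peak 14 ≤ 14.

yes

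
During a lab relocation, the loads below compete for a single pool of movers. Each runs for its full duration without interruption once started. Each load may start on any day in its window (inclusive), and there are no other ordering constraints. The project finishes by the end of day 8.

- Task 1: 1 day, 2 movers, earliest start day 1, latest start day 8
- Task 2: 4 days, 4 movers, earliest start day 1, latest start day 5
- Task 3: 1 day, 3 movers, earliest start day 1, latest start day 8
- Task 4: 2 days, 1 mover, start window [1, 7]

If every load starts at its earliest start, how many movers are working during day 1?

At early start, day 1 has: Task 1, Task 2, Task 3, Task 4.
Demand: 2 + 4 + 3 + 1 = 10.

10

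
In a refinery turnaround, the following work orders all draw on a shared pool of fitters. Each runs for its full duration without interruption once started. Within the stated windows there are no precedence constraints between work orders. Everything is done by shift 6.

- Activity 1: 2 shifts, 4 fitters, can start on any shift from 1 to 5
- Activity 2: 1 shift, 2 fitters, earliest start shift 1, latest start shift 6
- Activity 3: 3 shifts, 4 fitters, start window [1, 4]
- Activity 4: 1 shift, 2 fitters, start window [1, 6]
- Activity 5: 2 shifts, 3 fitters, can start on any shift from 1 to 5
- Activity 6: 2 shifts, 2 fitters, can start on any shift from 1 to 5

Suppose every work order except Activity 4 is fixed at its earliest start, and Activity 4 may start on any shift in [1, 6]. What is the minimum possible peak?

15

Activity 4@1: s1:17  s2:13  s3:4  s4:0  s5:0  s6:0 → peak 17
Activity 4@2: s1:15  s2:15  s3:4  s4:0  s5:0  s6:0 → peak 15
Activity 4@3: s1:15  s2:13  s3:6  s4:0  s5:0  s6:0 → peak 15
Activity 4@4: s1:15  s2:13  s3:4  s4:2  s5:0  s6:0 → peak 15
Activity 4@5: s1:15  s2:13  s3:4  s4:0  s5:2  s6:0 → peak 15
Activity 4@6: s1:15  s2:13  s3:4  s4:0  s5:0  s6:2 → peak 15
Best is Activity 4@2, peak 15.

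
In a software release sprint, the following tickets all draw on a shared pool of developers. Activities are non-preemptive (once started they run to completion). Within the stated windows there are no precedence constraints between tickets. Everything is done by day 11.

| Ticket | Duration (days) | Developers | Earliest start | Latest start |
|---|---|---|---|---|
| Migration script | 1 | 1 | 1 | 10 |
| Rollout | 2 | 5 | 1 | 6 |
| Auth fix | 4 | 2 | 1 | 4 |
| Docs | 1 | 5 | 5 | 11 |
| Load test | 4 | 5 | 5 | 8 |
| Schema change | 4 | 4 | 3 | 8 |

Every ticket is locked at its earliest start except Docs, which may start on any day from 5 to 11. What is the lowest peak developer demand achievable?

Docs@5: d1:8  d2:7  d3:6  d4:6  d5:14  d6:9  d7:5  d8:5  d9:0  d10:0  d11:0 → peak 14
Docs@6: d1:8  d2:7  d3:6  d4:6  d5:9  d6:14  d7:5  d8:5  d9:0  d10:0  d11:0 → peak 14
Docs@7: d1:8  d2:7  d3:6  d4:6  d5:9  d6:9  d7:10  d8:5  d9:0  d10:0  d11:0 → peak 10
Docs@8: d1:8  d2:7  d3:6  d4:6  d5:9  d6:9  d7:5  d8:10  d9:0  d10:0  d11:0 → peak 10
Docs@9: d1:8  d2:7  d3:6  d4:6  d5:9  d6:9  d7:5  d8:5  d9:5  d10:0  d11:0 → peak 9
Docs@10: d1:8  d2:7  d3:6  d4:6  d5:9  d6:9  d7:5  d8:5  d9:0  d10:5  d11:0 → peak 9
Docs@11: d1:8  d2:7  d3:6  d4:6  d5:9  d6:9  d7:5  d8:5  d9:0  d10:0  d11:5 → peak 9
Best is Docs@9, peak 9.

9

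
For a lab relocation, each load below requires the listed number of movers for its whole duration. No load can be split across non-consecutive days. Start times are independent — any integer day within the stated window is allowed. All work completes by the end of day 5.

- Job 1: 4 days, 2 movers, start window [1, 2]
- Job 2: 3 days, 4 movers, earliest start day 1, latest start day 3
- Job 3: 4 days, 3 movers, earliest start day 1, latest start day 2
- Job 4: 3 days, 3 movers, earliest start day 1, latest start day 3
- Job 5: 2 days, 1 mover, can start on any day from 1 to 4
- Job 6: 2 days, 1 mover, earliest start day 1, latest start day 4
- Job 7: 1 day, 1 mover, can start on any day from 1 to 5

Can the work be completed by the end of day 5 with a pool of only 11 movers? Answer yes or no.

The minimum achievable peak is 12; 11 < 12, so no feasible schedule stays within the cap.

no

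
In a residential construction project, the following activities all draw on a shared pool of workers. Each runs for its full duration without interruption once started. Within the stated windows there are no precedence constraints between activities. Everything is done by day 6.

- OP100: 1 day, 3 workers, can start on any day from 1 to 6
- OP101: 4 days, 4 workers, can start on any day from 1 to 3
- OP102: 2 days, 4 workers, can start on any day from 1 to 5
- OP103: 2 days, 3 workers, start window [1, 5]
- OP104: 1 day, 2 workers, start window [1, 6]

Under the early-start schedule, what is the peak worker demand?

Early-start schedule: OP100@1, OP101@1, OP102@1, OP103@1, OP104@1.
Load per day: day 1: 16, day 2: 11, day 3: 4, day 4: 4, day 5: 0, day 6: 0.
Peak is 16.

16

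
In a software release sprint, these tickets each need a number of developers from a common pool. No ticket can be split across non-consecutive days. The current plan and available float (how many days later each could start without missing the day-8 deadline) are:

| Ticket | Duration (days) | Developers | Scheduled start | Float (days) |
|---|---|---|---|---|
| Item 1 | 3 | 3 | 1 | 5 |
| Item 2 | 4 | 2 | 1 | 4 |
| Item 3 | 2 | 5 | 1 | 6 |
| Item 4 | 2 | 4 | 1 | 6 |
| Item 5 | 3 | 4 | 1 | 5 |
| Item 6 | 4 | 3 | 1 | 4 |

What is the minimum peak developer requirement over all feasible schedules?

8

Early-start (Item 1@1, Item 2@1, Item 3@1, Item 4@1, Item 5@1, Item 6@1) gives peak 21: d1:21  d2:21  d3:12  d4:5  d5:0  d6:0  d7:0  d8:0.
Shift Item 1→3, Item 4→7, Item 5→6, Item 6→3.
Schedule Item 1@3, Item 2@1, Item 3@1, Item 4@7, Item 5@6, Item 6@3: d1:7  d2:7  d3:8  d4:8  d5:6  d6:7  d7:8  d8:8 — peak 8.
Total developer-days = 59 over 8 days ⇒ peak ≥ ⌈59/8⌉ = 8, so 8 is optimal.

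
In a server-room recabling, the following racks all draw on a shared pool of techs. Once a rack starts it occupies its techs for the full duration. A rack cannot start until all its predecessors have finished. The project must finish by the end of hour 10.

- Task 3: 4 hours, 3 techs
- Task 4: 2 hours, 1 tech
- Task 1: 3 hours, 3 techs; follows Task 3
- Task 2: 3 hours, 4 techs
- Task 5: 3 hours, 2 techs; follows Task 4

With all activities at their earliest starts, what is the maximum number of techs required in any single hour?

Early-start schedule: Task 3@1, Task 4@1, Task 1@5, Task 2@1, Task 5@3.
Load per hour: hour 1: 8, hour 2: 8, hour 3: 9, hour 4: 5, hour 5: 5, hour 6: 3, hour 7: 3, hour 8: 0, hour 9: 0, hour 10: 0.
Peak is 9.

9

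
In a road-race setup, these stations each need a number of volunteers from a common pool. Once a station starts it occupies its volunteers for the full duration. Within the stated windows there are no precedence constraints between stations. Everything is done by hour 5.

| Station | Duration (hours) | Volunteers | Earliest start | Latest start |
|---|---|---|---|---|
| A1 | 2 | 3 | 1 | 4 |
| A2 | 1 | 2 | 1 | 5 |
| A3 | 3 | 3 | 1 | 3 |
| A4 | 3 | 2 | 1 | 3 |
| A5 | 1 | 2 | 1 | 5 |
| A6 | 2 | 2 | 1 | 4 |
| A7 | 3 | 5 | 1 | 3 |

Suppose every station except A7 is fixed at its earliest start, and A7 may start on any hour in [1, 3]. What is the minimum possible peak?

A7@1: h1:19  h2:15  h3:10  h4:0  h5:0 → peak 19
A7@2: h1:14  h2:15  h3:10  h4:5  h5:0 → peak 15
A7@3: h1:14  h2:10  h3:10  h4:5  h5:5 → peak 14
Best is A7@3, peak 14.

14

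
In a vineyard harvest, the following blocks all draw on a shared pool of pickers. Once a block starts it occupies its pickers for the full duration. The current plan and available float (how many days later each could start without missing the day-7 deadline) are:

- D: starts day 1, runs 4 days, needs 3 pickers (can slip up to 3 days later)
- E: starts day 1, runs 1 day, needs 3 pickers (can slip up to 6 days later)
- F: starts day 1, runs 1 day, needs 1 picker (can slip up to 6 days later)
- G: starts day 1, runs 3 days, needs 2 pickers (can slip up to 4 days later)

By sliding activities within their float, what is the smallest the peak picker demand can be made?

5

Early-start (D@1, E@1, F@1, G@1) gives peak 9: d1:9  d2:5  d3:5  d4:3  d5:0  d6:0  d7:0.
Shift E→5, G→2.
Schedule D@1, E@5, F@1, G@2: d1:4  d2:5  d3:5  d4:5  d5:3  d6:0  d7:0 — peak 5.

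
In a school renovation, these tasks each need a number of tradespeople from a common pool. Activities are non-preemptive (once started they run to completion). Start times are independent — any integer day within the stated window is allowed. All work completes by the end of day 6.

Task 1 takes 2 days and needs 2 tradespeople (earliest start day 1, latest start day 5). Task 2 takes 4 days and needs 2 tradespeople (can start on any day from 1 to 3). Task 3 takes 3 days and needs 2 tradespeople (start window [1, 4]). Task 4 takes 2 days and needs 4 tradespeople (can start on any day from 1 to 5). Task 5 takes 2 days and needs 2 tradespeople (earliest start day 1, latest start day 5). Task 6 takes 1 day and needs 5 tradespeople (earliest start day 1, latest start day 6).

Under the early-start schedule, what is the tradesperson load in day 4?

2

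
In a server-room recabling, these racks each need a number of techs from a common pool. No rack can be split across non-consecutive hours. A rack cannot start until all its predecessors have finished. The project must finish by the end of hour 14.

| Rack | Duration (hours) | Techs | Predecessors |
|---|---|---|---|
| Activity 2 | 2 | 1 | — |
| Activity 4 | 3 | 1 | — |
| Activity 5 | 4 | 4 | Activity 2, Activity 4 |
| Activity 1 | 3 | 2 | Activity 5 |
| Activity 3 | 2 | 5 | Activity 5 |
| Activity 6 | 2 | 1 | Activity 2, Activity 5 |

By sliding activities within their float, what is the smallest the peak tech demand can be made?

5

Early-start (Activity 2@1, Activity 4@1, Activity 5@4, Activity 1@8, Activity 3@8, Activity 6@8) gives peak 8: h1:2  h2:2  h3:1  h4:4  h5:4  h6:4  h7:4  h8:8  h9:8  h10:2  h11:0  h12:0  h13:0  h14:0.
Shift Activity 3→11.
Schedule Activity 2@1, Activity 4@1, Activity 5@4, Activity 1@8, Activity 3@11, Activity 6@8: h1:2  h2:2  h3:1  h4:4  h5:4  h6:4  h7:4  h8:3  h9:3  h10:2  h11:5  h12:5  h13:0  h14:0 — peak 5.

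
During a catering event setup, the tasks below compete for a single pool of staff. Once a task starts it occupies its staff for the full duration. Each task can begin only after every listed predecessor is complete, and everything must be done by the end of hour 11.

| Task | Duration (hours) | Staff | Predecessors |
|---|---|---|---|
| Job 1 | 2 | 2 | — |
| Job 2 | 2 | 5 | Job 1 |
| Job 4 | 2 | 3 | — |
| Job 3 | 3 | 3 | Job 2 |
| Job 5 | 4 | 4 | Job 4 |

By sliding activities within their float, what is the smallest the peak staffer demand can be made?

Early-start (Job 1@1, Job 2@3, Job 4@1, Job 3@5, Job 5@3) gives peak 9: h1:5  h2:5  h3:9  h4:9  h5:7  h6:7  h7:3  h8:0  h9:0  h10:0  h11:0.
Shift Job 5→8.
Schedule Job 1@1, Job 2@3, Job 4@1, Job 3@5, Job 5@8: h1:5  h2:5  h3:5  h4:5  h5:3  h6:3  h7:3  h8:4  h9:4  h10:4  h11:4 — peak 5.
Total staffer-hours = 45 over 11 hours ⇒ peak ≥ ⌈45/11⌉ = 5, so 5 is optimal.

5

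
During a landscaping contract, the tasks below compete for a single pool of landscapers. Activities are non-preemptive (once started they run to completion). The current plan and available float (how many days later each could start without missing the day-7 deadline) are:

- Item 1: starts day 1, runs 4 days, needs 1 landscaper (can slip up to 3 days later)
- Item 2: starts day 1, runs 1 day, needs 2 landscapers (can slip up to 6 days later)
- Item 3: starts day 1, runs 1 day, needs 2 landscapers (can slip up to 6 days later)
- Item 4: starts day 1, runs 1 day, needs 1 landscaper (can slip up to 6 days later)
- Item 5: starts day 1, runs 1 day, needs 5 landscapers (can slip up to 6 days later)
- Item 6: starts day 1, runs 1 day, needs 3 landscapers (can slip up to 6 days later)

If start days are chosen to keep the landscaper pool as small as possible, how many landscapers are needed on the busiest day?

5

Early-start (Item 1@1, Item 2@1, Item 3@1, Item 4@1, Item 5@1, Item 6@1) gives peak 14: d1:14  d2:1  d3:1  d4:1  d5:0  d6:0  d7:0.
Shift Item 4→2, Item 5→5, Item 6→2.
Schedule Item 1@1, Item 2@1, Item 3@1, Item 4@2, Item 5@5, Item 6@2: d1:5  d2:5  d3:1  d4:1  d5:5  d6:0  d7:0 — peak 5.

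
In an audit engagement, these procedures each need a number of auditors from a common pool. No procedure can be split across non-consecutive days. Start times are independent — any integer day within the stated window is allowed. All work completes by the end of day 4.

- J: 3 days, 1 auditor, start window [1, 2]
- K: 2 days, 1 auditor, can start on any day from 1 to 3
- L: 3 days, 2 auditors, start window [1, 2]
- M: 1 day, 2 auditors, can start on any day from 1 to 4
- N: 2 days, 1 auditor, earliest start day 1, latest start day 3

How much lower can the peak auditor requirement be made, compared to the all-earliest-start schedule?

3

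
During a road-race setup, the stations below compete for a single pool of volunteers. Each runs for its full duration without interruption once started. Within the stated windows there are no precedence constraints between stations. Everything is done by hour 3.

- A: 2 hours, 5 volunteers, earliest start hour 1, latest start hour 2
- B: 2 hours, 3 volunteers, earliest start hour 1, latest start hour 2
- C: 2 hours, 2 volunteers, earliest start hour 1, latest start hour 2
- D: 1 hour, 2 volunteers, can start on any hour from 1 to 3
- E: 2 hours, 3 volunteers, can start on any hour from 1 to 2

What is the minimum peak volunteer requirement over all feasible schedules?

13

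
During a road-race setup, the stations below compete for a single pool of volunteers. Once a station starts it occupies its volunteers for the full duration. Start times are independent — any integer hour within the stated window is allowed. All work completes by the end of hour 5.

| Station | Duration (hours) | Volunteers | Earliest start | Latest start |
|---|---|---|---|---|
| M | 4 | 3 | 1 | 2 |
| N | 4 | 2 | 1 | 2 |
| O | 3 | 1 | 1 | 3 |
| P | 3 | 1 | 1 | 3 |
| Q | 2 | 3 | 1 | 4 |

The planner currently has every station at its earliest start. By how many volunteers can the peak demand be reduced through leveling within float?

2

Early-start peak: h1:10  h2:10  h3:7  h4:5  h5:0 ⇒ 10.
Leveled (M@1, N@1, O@1, P@1, Q@4): h1:7  h2:7  h3:7  h4:8  h5:3 ⇒ 8.
Reduction 10 − 8 = 2.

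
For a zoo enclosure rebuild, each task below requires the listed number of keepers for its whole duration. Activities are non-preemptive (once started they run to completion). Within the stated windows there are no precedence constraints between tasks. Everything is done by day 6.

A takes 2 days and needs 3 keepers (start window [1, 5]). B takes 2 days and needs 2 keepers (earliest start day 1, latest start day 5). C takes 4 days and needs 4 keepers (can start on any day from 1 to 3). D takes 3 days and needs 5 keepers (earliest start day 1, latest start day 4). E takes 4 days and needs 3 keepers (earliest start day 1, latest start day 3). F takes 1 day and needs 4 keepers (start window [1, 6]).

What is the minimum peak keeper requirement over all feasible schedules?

Early-start (A@1, B@1, C@1, D@1, E@1, F@1) gives peak 21: d1:21  d2:17  d3:12  d4:7  d5:0  d6:0.
Shift D→3, F→5.
Schedule A@1, B@1, C@1, D@3, E@1, F@5: d1:12  d2:12  d3:12  d4:12  d5:9  d6:0 — peak 12.

12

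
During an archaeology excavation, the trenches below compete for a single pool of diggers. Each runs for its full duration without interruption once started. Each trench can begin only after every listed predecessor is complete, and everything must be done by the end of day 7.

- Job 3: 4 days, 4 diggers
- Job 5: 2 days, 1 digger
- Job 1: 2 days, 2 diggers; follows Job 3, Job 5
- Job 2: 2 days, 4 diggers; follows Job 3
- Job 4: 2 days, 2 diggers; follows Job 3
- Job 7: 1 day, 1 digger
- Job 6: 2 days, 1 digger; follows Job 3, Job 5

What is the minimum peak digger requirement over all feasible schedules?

Schedule Job 3@1, Job 5@1, Job 1@5, Job 2@5, Job 4@5, Job 7@1, Job 6@5: d1:6  d2:5  d3:4  d4:4  d5:9  d6:9  d7:0 — peak 9.

9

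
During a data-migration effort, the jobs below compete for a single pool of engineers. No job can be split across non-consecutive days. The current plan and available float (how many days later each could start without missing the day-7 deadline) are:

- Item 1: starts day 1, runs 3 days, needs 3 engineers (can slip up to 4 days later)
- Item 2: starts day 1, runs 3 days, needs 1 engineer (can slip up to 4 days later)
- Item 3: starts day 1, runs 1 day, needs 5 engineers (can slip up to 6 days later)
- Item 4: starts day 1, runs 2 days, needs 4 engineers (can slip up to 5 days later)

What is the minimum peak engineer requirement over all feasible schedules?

Early-start (Item 1@1, Item 2@1, Item 3@1, Item 4@1) gives peak 13: d1:13  d2:8  d3:4  d4:0  d5:0  d6:0  d7:0.
Shift Item 3→4, Item 4→5.
Schedule Item 1@1, Item 2@1, Item 3@4, Item 4@5: d1:4  d2:4  d3:4  d4:5  d5:4  d6:4  d7:0 — peak 5.

5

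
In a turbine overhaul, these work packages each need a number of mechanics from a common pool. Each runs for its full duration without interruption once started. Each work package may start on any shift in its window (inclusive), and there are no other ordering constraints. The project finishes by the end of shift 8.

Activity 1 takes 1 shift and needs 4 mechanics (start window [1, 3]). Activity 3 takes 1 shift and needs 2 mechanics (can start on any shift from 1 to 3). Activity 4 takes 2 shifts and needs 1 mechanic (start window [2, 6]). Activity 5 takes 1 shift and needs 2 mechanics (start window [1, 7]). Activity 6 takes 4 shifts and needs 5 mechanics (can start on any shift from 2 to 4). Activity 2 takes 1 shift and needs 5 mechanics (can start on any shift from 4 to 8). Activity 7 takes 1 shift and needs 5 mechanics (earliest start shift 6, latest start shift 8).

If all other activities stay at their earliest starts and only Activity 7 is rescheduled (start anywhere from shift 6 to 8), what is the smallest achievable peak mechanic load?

10

Activity 7@6: s1:8  s2:6  s3:6  s4:10  s5:5  s6:5  s7:0  s8:0 → peak 10
Activity 7@7: s1:8  s2:6  s3:6  s4:10  s5:5  s6:0  s7:5  s8:0 → peak 10
Activity 7@8: s1:8  s2:6  s3:6  s4:10  s5:5  s6:0  s7:0  s8:5 → peak 10
Best is Activity 7@6, peak 10.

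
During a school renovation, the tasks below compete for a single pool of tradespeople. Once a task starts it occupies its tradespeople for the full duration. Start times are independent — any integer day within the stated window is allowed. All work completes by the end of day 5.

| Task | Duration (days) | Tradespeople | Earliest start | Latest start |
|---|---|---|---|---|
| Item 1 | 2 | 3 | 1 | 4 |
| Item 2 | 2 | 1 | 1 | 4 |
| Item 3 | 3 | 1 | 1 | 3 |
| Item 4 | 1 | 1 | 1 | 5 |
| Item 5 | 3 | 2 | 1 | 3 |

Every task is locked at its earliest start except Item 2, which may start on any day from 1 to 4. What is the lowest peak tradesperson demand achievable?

7

Item 2@1: d1:8  d2:7  d3:3  d4:0  d5:0 → peak 8
Item 2@2: d1:7  d2:7  d3:4  d4:0  d5:0 → peak 7
Item 2@3: d1:7  d2:6  d3:4  d4:1  d5:0 → peak 7
Item 2@4: d1:7  d2:6  d3:3  d4:1  d5:1 → peak 7
Best is Item 2@2, peak 7.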